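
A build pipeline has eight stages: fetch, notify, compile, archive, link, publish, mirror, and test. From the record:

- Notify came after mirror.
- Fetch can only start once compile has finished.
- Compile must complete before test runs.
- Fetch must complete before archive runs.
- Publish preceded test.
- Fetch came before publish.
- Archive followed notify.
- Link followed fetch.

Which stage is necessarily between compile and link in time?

Tracing the constraints gives compile → fetch → link, so fetch sits after compile and before link.
No other stage is forced both after compile and before link.

fetch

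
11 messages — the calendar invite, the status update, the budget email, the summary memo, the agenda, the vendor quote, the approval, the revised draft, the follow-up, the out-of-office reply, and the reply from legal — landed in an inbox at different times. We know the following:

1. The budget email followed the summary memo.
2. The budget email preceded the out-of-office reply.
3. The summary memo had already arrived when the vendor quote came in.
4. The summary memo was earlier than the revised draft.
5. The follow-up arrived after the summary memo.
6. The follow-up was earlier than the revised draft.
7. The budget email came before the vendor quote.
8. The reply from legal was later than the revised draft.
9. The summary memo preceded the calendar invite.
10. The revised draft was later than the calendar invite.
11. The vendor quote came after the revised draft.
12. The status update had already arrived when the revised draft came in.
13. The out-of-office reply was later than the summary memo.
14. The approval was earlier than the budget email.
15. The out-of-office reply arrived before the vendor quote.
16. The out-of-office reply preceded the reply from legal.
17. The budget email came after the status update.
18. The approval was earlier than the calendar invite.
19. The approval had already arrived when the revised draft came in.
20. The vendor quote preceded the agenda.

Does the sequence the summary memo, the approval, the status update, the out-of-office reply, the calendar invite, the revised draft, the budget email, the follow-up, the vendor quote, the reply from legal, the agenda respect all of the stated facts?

no

The constraints require the follow-up before the revised draft, but in the proposed sequence the revised draft appears ahead of the follow-up. That one violation is enough.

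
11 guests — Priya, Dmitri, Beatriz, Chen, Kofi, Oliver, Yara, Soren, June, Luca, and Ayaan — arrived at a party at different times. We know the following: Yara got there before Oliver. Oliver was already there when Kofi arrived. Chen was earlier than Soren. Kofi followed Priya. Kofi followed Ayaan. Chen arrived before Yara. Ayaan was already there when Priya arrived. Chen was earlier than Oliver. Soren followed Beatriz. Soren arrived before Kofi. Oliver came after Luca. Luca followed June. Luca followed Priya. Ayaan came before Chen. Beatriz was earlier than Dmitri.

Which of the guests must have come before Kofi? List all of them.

Ayaan, Beatriz, Chen, June, Luca, Oliver, Priya, Soren, Yara

Directly stated before Kofi: Ayaan, Oliver, Priya, and Soren.
Beatriz reaches Kofi via Beatriz → Soren → Kofi.
Chen reaches Kofi via Chen → Oliver → Kofi.
June reaches Kofi via June → Luca → Oliver → Kofi.
Likewise Luca and Yara each reach Kofi by chaining the stated constraints.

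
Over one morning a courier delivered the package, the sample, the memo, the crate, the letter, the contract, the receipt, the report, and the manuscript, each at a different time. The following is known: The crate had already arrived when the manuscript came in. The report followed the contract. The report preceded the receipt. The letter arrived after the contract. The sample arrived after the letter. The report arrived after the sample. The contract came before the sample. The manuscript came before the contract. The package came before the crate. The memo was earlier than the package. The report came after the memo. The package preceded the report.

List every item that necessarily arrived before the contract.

the crate, the manuscript, the memo, the package

Directly stated before the contract: the manuscript.
The crate reaches the contract via the crate → the manuscript → the contract.
The memo reaches the contract via the memo → the package → the crate → the manuscript → the contract.
The package reaches the contract via the package → the crate → the manuscript → the contract.
No chain forces the sample (or any of the others) ahead of the contract.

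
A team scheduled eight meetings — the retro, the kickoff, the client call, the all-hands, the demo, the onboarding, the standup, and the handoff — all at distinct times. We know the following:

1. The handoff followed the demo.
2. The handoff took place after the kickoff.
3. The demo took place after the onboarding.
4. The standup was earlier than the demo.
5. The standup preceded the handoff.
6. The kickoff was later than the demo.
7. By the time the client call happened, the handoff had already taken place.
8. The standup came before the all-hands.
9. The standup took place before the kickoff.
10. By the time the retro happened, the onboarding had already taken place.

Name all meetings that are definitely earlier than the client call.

Directly stated before the client call: the handoff.
The demo reaches the client call via the demo → the handoff → the client call.
The kickoff reaches the client call via the kickoff → the handoff → the client call.
The onboarding reaches the client call via the onboarding → the demo → the handoff → the client call.
Likewise the standup reaches the client call by chaining the stated constraints.

the demo, the handoff, the kickoff, the onboarding, the standup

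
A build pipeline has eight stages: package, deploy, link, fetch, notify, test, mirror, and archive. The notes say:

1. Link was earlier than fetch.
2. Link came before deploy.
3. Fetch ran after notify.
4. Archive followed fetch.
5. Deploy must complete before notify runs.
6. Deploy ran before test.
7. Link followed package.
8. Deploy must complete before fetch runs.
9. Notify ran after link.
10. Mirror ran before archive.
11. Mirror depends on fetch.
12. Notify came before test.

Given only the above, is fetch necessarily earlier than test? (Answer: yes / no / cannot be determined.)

No chain of stated constraints runs from fetch to test, and none runs from test to fetch either.
So the relative order of fetch and test is not fixed by the given facts.

cannot be determined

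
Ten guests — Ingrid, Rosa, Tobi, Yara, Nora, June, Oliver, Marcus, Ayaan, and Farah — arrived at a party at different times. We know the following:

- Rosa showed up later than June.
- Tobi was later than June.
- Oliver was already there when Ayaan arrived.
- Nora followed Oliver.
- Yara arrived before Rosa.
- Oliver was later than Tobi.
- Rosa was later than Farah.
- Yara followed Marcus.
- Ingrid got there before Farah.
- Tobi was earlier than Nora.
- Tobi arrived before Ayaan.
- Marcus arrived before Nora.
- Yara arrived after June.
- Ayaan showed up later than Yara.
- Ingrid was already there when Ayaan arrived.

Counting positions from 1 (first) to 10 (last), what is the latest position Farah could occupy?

9

Farah must come before Rosa — 1 guest forced after them.
Everything else can be placed before Farah in some valid order, so Farah can sit as late as position 10 − 1 = 9.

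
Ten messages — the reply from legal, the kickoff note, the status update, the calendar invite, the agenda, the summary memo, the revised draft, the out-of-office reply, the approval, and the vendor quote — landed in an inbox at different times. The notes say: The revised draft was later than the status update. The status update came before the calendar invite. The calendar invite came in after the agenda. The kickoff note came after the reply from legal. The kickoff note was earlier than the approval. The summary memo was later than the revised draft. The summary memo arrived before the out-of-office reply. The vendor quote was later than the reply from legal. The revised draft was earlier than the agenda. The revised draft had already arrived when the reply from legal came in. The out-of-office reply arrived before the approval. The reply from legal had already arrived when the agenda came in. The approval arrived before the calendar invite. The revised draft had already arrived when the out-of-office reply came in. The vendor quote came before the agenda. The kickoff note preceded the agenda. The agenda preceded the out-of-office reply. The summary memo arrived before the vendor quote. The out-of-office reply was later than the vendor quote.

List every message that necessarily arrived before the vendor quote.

Directly stated before the vendor quote: the reply from legal and the summary memo.
The revised draft reaches the vendor quote via the revised draft → the summary memo → the vendor quote.
The status update reaches the vendor quote via the status update → the revised draft → the summary memo → the vendor quote.
No chain forces the agenda (or any of the others) ahead of the vendor quote.

the reply from legal, the revised draft, the status update, the summary memo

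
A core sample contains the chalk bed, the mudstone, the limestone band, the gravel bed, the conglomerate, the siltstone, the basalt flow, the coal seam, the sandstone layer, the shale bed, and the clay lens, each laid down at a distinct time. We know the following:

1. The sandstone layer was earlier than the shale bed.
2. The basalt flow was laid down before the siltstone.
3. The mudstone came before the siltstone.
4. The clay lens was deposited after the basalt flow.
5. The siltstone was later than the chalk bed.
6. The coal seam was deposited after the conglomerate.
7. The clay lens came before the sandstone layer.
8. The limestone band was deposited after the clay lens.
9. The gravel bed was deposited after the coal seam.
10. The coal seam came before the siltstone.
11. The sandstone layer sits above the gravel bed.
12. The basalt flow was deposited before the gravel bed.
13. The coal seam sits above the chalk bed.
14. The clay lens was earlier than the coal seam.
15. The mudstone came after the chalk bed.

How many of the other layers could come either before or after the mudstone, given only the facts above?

8

Forced before the mudstone: the chalk bed; forced after the mudstone: the siltstone.
That leaves the basalt flow, the clay lens, the coal seam, the conglomerate, the gravel bed, the limestone band, the sandstone layer, and the shale bed with no forced order relative to the mudstone — 8.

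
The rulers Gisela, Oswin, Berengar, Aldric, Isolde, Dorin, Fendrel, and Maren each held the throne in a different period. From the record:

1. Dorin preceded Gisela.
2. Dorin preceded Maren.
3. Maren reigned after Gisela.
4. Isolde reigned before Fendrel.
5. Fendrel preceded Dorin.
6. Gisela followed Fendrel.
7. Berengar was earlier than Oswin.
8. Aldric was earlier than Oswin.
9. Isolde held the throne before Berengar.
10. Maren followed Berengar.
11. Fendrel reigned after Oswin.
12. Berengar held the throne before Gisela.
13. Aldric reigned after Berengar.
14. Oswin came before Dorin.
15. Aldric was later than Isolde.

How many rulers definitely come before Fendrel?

4

Directly stated before Fendrel: Isolde and Oswin.
Aldric reaches Fendrel via Aldric → Oswin → Fendrel.
Berengar reaches Fendrel via Berengar → Oswin → Fendrel.
No chain forces Dorin (or any of the others) ahead of Fendrel.
That's Aldric, Berengar, Isolde, and Oswin — 4 in all.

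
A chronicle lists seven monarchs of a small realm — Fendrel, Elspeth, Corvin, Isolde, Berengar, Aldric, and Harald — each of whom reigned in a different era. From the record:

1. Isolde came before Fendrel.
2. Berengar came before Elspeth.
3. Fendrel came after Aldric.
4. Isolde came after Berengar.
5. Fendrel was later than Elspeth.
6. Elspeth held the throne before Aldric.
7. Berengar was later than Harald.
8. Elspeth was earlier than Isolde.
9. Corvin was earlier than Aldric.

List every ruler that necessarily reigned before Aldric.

Berengar, Corvin, Elspeth, Harald

Directly stated before Aldric: Corvin and Elspeth.
Berengar reaches Aldric via Berengar → Elspeth → Aldric.
Harald reaches Aldric via Harald → Berengar → Elspeth → Aldric.
No chain forces Isolde (or any of the others) ahead of Aldric.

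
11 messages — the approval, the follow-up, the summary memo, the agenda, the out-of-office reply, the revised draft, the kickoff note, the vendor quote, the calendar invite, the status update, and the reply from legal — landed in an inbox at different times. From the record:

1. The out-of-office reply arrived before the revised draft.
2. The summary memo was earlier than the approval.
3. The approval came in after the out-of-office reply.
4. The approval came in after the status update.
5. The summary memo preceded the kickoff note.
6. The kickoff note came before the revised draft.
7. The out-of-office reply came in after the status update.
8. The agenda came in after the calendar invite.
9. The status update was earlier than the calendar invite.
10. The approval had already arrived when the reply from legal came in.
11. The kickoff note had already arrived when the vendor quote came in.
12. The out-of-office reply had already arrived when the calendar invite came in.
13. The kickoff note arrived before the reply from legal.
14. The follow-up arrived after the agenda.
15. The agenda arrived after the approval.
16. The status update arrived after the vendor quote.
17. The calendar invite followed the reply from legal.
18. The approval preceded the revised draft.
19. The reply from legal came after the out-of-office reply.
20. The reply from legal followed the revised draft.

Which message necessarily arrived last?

the follow-up

Every other message has a chain of constraints placing it before the follow-up, so the follow-up is last.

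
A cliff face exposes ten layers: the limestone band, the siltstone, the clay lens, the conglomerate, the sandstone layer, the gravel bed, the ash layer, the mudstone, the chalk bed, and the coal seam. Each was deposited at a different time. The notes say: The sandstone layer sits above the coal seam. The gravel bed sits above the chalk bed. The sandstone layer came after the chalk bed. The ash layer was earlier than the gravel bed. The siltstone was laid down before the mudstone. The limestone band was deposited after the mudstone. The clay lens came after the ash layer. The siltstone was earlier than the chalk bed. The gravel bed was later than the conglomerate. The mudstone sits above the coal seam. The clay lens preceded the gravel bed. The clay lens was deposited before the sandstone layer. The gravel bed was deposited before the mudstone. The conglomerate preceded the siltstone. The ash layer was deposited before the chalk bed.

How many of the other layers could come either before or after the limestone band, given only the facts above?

Forced before the limestone band: the ash layer, the chalk bed, the clay lens, the coal seam, the conglomerate, the gravel bed, the mudstone, and the siltstone.
That leaves the sandstone layer with no forced order relative to the limestone band — 1.

1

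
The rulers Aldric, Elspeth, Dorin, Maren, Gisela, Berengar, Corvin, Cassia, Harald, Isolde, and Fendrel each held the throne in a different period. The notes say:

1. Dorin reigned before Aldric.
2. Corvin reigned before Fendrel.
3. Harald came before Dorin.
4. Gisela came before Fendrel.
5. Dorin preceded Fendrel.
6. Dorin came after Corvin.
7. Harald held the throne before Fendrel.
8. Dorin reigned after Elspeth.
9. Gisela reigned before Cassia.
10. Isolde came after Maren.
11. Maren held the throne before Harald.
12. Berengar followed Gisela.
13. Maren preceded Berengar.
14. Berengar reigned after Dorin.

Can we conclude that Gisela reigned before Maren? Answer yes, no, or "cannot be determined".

cannot be determined

No chain of stated constraints runs from Gisela to Maren, and none runs from Maren to Gisela either.
So the relative order of Gisela and Maren is not fixed by the given facts.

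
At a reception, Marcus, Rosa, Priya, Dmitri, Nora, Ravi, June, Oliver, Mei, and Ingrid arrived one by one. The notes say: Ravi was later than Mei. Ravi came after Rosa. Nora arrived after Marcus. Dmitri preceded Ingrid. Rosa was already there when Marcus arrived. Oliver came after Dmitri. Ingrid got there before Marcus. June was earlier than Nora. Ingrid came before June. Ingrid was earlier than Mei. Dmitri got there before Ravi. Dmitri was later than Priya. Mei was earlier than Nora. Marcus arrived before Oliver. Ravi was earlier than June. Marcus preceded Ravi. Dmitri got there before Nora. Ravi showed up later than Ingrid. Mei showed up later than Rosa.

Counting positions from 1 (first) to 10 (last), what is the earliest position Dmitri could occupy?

2

Priya must come before Dmitri — 1 forced predecessor.
Nothing else is forced ahead of Dmitri, so their earliest slot is position 1 + 1 = 2.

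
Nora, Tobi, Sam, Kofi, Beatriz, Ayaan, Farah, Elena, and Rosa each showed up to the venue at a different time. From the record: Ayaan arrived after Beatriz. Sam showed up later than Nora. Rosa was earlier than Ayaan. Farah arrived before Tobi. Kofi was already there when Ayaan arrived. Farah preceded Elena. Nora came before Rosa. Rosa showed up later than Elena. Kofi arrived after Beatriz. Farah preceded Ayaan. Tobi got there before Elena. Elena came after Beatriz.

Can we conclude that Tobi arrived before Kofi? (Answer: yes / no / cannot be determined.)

cannot be determined

No chain of stated constraints runs from Tobi to Kofi, and none runs from Kofi to Tobi either.
So the relative order of Tobi and Kofi is not fixed by the given facts.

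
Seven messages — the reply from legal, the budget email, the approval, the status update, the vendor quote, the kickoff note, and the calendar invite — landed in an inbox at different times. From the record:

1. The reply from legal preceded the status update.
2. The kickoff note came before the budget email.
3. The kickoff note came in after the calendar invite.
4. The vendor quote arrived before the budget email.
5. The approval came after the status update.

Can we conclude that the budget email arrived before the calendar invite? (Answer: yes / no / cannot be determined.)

Tracing the constraints gives the calendar invite → the kickoff note → the budget email, so the calendar invite must come before the budget email.
That means the budget email cannot be before the calendar invite.

no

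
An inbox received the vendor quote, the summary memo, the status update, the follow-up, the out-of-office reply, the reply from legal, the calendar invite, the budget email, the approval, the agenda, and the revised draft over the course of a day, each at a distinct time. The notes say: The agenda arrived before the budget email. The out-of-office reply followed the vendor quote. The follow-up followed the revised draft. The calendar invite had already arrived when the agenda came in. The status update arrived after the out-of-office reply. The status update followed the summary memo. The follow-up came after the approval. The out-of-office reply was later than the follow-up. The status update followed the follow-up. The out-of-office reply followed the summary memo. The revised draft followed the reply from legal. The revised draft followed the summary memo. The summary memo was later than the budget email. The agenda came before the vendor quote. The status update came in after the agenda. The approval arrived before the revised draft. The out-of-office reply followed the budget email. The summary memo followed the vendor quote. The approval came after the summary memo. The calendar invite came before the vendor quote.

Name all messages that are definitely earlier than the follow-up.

Directly stated before the follow-up: the approval and the revised draft.
The agenda reaches the follow-up via the agenda → the budget email → the summary memo → the revised draft → the follow-up.
The budget email reaches the follow-up via the budget email → the summary memo → the revised draft → the follow-up.
The calendar invite reaches the follow-up via the calendar invite → the vendor quote → the summary memo → the revised draft → the follow-up.
Likewise the reply from legal, the summary memo, and the vendor quote each reach the follow-up by chaining the stated constraints.
No chain forces the status update (or any of the others) ahead of the follow-up.

the agenda, the approval, the budget email, the calendar invite, the reply from legal, the revised draft, the summary memo, the vendor quote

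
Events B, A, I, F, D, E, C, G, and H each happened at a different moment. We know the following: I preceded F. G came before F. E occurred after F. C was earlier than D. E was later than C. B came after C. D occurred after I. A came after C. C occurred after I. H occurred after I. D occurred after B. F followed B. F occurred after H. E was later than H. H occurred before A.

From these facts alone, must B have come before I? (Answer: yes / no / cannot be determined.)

Tracing the constraints gives I → C → B, so I must come before B.
That means B cannot be before I.

no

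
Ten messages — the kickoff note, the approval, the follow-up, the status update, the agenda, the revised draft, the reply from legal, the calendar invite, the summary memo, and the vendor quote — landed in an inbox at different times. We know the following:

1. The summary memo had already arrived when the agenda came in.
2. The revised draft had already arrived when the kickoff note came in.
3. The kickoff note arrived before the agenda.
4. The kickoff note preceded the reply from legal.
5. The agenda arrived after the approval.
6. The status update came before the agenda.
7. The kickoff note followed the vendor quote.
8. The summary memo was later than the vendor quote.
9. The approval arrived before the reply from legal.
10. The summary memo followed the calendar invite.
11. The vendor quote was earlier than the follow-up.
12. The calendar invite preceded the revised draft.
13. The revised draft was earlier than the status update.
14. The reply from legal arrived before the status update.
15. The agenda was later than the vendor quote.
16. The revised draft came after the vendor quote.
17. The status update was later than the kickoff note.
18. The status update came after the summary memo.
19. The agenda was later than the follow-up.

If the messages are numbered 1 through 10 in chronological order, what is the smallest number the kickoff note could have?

The calendar invite, the revised draft, and the vendor quote must all come before the kickoff note — 3 forced predecessors.
Nothing else is forced ahead of the kickoff note, so its earliest slot is position 3 + 1 = 4.

4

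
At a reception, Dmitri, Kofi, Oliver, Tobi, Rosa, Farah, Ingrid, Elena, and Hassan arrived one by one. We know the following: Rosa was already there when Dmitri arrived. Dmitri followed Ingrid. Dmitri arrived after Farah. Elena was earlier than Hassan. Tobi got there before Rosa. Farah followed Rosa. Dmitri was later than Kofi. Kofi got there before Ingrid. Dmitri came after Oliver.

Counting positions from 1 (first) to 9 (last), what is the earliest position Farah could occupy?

3

Rosa and Tobi must both come before Farah — 2 forced predecessors.
Nothing else is forced ahead of Farah, so their earliest slot is position 2 + 1 = 3.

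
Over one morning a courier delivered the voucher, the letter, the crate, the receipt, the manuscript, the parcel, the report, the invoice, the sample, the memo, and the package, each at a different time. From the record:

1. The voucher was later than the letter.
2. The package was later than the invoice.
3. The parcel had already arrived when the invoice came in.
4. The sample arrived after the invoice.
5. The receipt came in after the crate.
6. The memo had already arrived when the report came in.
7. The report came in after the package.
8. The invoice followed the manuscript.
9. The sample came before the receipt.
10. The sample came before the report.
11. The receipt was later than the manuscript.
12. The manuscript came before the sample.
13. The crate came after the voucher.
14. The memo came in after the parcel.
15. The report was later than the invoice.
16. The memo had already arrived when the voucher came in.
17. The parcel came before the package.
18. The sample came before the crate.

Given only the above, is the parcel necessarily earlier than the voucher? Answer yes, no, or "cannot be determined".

Chain the constraints: the parcel → the memo → the voucher. Each link is directly stated, so the parcel comes before the voucher.

yes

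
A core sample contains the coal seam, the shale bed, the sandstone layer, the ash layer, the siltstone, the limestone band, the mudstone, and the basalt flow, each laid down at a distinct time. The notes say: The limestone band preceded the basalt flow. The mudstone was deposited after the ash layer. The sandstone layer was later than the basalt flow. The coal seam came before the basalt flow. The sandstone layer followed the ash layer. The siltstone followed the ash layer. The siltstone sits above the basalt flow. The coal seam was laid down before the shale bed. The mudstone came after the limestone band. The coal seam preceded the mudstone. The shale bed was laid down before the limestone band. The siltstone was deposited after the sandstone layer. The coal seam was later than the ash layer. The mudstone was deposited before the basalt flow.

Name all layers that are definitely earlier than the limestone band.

the ash layer, the coal seam, the shale bed

Directly stated before the limestone band: the shale bed.
The ash layer reaches the limestone band via the ash layer → the coal seam → the shale bed → the limestone band.
The coal seam reaches the limestone band via the coal seam → the shale bed → the limestone band.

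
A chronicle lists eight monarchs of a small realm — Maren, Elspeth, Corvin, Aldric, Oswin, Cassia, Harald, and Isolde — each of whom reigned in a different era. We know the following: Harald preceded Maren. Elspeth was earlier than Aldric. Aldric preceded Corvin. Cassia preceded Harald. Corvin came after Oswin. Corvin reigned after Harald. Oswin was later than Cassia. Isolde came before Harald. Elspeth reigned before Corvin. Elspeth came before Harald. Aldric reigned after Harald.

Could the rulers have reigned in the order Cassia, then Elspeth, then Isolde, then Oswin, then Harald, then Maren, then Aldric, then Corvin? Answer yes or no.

Check each stated constraint against the proposed order — e.g. Elspeth is ahead of Aldric; Elspeth is ahead of Corvin. Every pair is in the required order; nothing is violated.

yes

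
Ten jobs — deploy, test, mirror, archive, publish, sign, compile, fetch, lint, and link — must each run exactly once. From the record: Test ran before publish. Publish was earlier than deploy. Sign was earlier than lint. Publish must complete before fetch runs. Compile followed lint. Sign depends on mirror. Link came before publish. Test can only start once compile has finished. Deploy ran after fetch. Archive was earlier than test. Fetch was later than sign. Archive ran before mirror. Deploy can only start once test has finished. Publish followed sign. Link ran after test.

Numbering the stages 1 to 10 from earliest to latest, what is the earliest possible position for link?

Archive, compile, lint, mirror, sign, and test must all come before link — 6 forced predecessors.
Nothing else is forced ahead of link, so its earliest slot is position 6 + 1 = 7.

7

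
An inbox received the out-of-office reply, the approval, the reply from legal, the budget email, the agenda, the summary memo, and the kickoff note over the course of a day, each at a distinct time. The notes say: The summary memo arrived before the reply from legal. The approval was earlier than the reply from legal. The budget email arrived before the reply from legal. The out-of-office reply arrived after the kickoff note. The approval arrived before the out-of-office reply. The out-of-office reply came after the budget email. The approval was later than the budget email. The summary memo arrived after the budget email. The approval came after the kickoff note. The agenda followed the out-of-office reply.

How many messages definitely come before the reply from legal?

4

Directly stated before the reply from legal: the approval, the budget email, and the summary memo.
The kickoff note reaches the reply from legal via the kickoff note → the approval → the reply from legal.
That's the approval, the budget email, the kickoff note, and the summary memo — 4 in all.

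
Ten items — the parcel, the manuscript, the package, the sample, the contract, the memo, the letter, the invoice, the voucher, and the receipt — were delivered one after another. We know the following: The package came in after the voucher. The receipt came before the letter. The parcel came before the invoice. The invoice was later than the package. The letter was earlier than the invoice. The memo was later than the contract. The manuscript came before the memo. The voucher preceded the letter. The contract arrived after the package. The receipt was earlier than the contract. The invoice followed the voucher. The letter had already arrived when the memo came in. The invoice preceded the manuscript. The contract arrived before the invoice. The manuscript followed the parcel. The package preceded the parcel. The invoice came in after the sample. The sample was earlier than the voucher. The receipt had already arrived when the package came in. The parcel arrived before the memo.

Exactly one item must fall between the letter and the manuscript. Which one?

Tracing the constraints gives the letter → the invoice → the manuscript, so the invoice sits after the letter and before the manuscript.
No other item is forced both after the letter and before the manuscript.

the invoice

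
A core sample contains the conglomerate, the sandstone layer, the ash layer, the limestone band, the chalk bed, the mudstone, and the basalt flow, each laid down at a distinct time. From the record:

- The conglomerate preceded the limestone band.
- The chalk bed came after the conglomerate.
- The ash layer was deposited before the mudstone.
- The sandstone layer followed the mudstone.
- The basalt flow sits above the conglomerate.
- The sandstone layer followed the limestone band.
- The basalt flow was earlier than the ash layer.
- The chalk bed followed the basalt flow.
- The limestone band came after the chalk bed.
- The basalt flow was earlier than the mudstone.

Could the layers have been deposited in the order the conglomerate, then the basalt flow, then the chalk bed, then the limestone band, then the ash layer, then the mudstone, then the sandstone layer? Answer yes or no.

Check each stated constraint against the proposed order — e.g. the conglomerate is ahead of the limestone band; the basalt flow is ahead of the mudstone. Every pair is in the required order; nothing is violated.

yes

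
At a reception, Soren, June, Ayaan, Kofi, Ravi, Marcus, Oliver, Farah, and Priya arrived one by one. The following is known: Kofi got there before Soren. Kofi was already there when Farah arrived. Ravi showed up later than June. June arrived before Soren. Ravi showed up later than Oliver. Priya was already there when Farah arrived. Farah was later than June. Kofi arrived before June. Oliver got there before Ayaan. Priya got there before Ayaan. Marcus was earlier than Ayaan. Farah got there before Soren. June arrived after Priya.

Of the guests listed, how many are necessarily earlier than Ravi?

4

Directly stated before Ravi: June and Oliver.
Kofi reaches Ravi via Kofi → June → Ravi.
Priya reaches Ravi via Priya → June → Ravi.
No chain forces Soren (or any of the others) ahead of Ravi.
That's June, Kofi, Oliver, and Priya — 4 in all.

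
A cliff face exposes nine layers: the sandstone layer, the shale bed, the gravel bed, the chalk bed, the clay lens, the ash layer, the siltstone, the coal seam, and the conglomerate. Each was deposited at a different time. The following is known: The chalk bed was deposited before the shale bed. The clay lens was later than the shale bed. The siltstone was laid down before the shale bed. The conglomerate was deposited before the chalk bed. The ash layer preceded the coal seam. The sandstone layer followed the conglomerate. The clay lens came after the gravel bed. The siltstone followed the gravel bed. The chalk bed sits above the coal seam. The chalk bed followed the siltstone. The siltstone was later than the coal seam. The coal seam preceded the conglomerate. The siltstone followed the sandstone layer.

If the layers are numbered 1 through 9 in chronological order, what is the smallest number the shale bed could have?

The ash layer, the chalk bed, the coal seam, the conglomerate, the gravel bed, the sandstone layer, and the siltstone must all come before the shale bed — 7 forced predecessors.
Nothing else is forced ahead of the shale bed, so its earliest slot is position 7 + 1 = 8.

8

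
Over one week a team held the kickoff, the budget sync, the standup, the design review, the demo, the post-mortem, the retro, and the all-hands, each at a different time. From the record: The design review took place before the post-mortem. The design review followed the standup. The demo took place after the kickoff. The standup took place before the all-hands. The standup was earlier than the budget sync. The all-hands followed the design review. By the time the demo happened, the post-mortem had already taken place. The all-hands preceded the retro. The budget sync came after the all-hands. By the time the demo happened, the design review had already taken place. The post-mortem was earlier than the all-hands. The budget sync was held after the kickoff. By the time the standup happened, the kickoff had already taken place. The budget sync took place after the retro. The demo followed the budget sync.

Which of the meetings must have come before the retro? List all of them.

the all-hands, the design review, the kickoff, the post-mortem, the standup

Directly stated before the retro: the all-hands.
The design review reaches the retro via the design review → the all-hands → the retro.
The kickoff reaches the retro via the kickoff → the standup → the all-hands → the retro.
The post-mortem reaches the retro via the post-mortem → the all-hands → the retro.
Likewise the standup reaches the retro by chaining the stated constraints.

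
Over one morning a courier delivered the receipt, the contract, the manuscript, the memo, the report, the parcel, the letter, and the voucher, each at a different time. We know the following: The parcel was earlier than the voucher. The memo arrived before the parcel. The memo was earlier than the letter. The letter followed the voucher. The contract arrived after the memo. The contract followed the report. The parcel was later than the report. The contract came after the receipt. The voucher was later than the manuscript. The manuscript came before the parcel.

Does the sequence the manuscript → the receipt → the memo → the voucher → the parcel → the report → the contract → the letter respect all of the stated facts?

no

The constraints require the parcel before the voucher, but in the proposed sequence the voucher appears ahead of the parcel. That one violation is enough.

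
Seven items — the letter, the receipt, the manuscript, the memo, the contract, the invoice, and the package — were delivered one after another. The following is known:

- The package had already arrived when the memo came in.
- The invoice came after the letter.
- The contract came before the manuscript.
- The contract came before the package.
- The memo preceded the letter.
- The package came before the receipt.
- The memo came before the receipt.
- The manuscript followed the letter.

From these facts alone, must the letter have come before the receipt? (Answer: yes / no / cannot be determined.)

No chain of stated constraints runs from the letter to the receipt, and none runs from the receipt to the letter either.
So the relative order of the letter and the receipt is not fixed by the given facts.

cannot be determined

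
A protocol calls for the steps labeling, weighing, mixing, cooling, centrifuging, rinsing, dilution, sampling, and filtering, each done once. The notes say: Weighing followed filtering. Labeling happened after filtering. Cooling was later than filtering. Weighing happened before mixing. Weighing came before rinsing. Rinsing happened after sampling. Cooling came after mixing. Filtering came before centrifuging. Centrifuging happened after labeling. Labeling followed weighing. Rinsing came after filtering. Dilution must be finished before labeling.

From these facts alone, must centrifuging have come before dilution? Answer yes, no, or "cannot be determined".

Tracing the constraints gives dilution → labeling → centrifuging, so dilution must come before centrifuging.
That means centrifuging cannot be before dilution.

no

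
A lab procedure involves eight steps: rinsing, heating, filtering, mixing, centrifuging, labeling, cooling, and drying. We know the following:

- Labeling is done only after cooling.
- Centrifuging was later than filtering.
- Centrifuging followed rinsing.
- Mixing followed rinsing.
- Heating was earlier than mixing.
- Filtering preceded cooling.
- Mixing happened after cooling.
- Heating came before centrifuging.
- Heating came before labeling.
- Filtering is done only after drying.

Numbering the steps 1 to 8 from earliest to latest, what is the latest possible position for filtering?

4

Filtering must come before centrifuging, cooling, labeling, and mixing — 4 steps forced after it.
Everything else can be placed before filtering in some valid order, so filtering can sit as late as position 8 − 4 = 4.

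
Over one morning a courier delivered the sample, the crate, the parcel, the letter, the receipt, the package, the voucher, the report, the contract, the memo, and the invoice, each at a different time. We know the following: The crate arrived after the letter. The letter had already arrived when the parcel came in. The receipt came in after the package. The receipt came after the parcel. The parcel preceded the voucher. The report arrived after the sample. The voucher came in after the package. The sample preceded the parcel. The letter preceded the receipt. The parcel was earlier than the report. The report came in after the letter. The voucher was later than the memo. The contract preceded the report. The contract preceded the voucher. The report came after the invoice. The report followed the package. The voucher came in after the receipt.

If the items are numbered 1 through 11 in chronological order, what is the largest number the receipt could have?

10

The receipt must come before the voucher — 1 item forced after it.
Everything else can be placed before the receipt in some valid order, so the receipt can sit as late as position 11 − 1 = 10.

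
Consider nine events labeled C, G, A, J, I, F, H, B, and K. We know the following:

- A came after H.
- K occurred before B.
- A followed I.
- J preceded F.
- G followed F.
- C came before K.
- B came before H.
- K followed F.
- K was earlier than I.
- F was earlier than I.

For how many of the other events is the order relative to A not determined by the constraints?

1

Forced before A: B, C, F, H, I, J, and K.
That leaves G with no forced order relative to A — 1.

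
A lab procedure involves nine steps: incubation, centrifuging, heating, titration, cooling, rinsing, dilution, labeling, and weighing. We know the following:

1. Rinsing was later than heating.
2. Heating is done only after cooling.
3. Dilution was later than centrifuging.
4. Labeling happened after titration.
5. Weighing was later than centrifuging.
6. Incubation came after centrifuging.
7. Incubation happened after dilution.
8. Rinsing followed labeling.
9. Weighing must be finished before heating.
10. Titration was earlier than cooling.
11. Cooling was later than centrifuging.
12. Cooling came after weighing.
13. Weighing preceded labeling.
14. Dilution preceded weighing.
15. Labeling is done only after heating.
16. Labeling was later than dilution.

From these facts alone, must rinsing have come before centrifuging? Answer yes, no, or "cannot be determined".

Tracing the constraints gives centrifuging → cooling → heating → rinsing, so centrifuging must come before rinsing.
That means rinsing cannot be before centrifuging.

no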